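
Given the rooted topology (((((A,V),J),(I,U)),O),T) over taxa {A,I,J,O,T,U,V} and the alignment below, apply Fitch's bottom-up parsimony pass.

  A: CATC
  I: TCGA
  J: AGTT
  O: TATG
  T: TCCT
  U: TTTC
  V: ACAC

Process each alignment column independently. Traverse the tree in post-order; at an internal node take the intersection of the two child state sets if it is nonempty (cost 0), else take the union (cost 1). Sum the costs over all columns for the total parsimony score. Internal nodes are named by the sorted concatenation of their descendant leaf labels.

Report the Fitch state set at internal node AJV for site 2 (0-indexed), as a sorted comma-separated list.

AV@0: {C} ∪ {A} = {A,C} (union, +1)
AJV@0: {A,C} ∩ {A} = {A} (intersection, +0)
IU@0: {T} ∩ {T} = {T} (intersection, +0)
AIJUV@0: {A} ∪ {T} = {A,T} (union, +1)
AIJOUV@0: {A,T} ∩ {T} = {T} (intersection, +0)
AIJOTUV@0: {T} ∩ {T} = {T} (intersection, +0)
AV@1: {A} ∪ {C} = {A,C} (union, +1)
AJV@1: {A,C} ∪ {G} = {A,C,G} (union, +1)
IU@1: {C} ∪ {T} = {C,T} (union, +1)
AIJUV@1: {A,C,G} ∩ {C,T} = {C} (intersection, +0)
AIJOUV@1: {C} ∪ {A} = {A,C} (union, +1)
AIJOTUV@1: {A,C} ∩ {C} = {C} (intersection, +0)
AV@2: {T} ∪ {A} = {A,T} (union, +1)
AJV@2: {A,T} ∩ {T} = {T} (intersection, +0)
IU@2: {G} ∪ {T} = {G,T} (union, +1)
AIJUV@2: {T} ∩ {G,T} = {T} (intersection, +0)
AIJOUV@2: {T} ∩ {T} = {T} (intersection, +0)
AIJOTUV@2: {T} ∪ {C} = {C,T} (union, +1)
AV@3: {C} ∩ {C} = {C} (intersection, +0)
AJV@3: {C} ∪ {T} = {C,T} (union, +1)
IU@3: {A} ∪ {C} = {A,C} (union, +1)
AIJUV@3: {C,T} ∩ {A,C} = {C} (intersection, +0)
AIJOUV@3: {C} ∪ {G} = {C,G} (union, +1)
AIJOTUV@3: {C,G} ∪ {T} = {C,G,T} (union, +1)
per-site changes: [2, 4, 3, 4]; total = 13

T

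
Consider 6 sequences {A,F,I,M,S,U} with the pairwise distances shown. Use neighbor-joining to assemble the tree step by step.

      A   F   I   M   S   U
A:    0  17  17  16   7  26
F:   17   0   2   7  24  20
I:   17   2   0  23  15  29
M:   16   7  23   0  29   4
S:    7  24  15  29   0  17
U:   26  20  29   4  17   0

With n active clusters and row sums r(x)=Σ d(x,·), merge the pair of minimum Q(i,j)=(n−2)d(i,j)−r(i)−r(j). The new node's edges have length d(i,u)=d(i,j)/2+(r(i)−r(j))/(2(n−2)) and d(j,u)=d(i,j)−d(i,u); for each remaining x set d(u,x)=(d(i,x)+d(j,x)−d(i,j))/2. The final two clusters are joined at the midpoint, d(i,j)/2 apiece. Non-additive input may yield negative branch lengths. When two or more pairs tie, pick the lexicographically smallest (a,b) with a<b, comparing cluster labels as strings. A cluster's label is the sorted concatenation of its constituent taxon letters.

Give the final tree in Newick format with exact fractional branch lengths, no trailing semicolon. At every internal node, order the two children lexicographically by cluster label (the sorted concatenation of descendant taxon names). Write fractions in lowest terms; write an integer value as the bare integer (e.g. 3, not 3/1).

step 1: merge (M,U) at d=4, Q=-159; branch lengths M→-1/8, U→33/8; new cluster MU
  updated: d(A,MU)=19, d(F,MU)=23/2, d(I,MU)=24, d(MU,S)=21
step 2: merge (F,I) at d=2, Q=-213/2; branch lengths F→5/12, I→19/12; new cluster FI
  updated: d(A,FI)=16, d(FI,MU)=67/4, d(FI,S)=37/2
step 3: merge (A,S) at d=7, Q=-149/2; branch lengths A→19/8, S→37/8; new cluster AS
  updated: d(AS,FI)=55/4, d(AS,MU)=33/2
step 4: merge (AS,FI) at d=55/4, Q=-47; branch lengths AS→27/4, FI→7; new cluster AFIS
  updated: d(AFIS,MU)=39/4
step 5: merge (AFIS,MU) at d=39/4; branch lengths AFIS→39/8, MU→39/8; new cluster AFIMSU
final tree: (((A:19/8,S:37/8):27/4,(F:5/12,I:19/12):7):39/8,(M:-1/8,U:33/8):39/8)
total length: 73/2

(((A:19/8,S:37/8):27/4,(F:5/12,I:19/12):7):39/8,(M:-1/8,U:33/8):39/8)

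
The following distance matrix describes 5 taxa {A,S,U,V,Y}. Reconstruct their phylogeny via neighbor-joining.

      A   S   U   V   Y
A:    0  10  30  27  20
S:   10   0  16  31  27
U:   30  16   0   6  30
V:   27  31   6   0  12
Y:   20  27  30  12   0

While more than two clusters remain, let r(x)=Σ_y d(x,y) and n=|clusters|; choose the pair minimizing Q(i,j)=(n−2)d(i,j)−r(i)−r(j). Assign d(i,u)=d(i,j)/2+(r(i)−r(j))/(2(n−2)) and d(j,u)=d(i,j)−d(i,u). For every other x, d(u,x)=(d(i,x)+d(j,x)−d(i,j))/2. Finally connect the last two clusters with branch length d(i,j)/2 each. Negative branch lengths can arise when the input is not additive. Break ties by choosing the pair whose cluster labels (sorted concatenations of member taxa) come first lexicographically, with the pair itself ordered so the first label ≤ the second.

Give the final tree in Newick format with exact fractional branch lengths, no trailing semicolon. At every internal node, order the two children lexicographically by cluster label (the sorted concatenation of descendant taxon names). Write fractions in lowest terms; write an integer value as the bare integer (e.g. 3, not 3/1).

((((A:11/2,S:9/2):37/4,Y:37/4):35/4,U:6):0,V:0)

1. join A+S (d=10, Q=-141) ⇒ AS; edges |A|=11/2, |S|=9/2
  updated: d(AS,U)=18, d(AS,V)=24, d(AS,Y)=37/2
2. join AS+Y (d=37/2, Q=-84) ⇒ ASY; edges |AS|=37/4, |Y|=37/4
  updated: d(ASY,U)=59/4, d(ASY,V)=35/4
3. join ASY+U (d=59/4, Q=-59/2) ⇒ ASUY; edges |ASY|=35/4, |U|=6
  updated: d(ASUY,V)=0
4. join ASUY+V (d=0) ⇒ ASUVY; edges |ASUY|=0, |V|=0
final tree: ((((A:11/2,S:9/2):37/4,Y:37/4):35/4,U:6):0,V:0)
total length: 173/4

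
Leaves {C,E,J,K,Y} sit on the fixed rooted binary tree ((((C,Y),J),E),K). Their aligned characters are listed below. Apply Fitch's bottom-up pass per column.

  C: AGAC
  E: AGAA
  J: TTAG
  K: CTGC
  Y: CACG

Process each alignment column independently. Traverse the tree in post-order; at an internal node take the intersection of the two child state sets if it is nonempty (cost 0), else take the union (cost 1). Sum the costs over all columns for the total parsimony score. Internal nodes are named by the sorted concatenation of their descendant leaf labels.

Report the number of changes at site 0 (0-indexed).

[col 0] CY: children C:{A}, Y:{C} ∪→ {A,C}; cost 1
[col 0] CJY: children CY:{A,C}, J:{T} ∪→ {A,C,T}; cost 1
[col 0] CEJY: children CJY:{A,C,T}, E:{A} ∩→ {A}; cost 0
[col 0] CEJKY: children CEJY:{A}, K:{C} ∪→ {A,C}; cost 1
[col 1] CY: children C:{G}, Y:{A} ∪→ {A,G}; cost 1
[col 1] CJY: children CY:{A,G}, J:{T} ∪→ {A,G,T}; cost 1
[col 1] CEJY: children CJY:{A,G,T}, E:{G} ∩→ {G}; cost 0
[col 1] CEJKY: children CEJY:{G}, K:{T} ∪→ {G,T}; cost 1
[col 2] CY: children C:{A}, Y:{C} ∪→ {A,C}; cost 1
[col 2] CJY: children CY:{A,C}, J:{A} ∩→ {A}; cost 0
[col 2] CEJY: children CJY:{A}, E:{A} ∩→ {A}; cost 0
[col 2] CEJKY: children CEJY:{A}, K:{G} ∪→ {A,G}; cost 1
[col 3] CY: children C:{C}, Y:{G} ∪→ {C,G}; cost 1
[col 3] CJY: children CY:{C,G}, J:{G} ∩→ {G}; cost 0
[col 3] CEJY: children CJY:{G}, E:{A} ∪→ {A,G}; cost 1
[col 3] CEJKY: children CEJY:{A,G}, K:{C} ∪→ {A,C,G}; cost 1
per-site changes: [3, 3, 2, 3]; total = 11

3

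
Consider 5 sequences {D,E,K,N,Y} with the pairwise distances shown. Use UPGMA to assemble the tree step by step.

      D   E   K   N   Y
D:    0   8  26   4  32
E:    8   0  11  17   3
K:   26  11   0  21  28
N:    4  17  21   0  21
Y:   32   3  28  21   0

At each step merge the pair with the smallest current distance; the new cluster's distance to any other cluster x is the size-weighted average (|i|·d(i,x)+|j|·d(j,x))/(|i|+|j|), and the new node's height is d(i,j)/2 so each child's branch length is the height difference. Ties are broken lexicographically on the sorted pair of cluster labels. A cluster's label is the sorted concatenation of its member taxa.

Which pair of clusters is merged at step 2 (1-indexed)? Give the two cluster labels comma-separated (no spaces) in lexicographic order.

1. join E+Y (d=3) ⇒ EY; edges |E|=3/2, |Y|=3/2
  updated: d(D,EY)=20, d(EY,K)=39/2, d(EY,N)=19
2. join D+N (d=4) ⇒ DN; edges |D|=2, |N|=2
  updated: d(DN,EY)=39/2, d(DN,K)=47/2
3. join DN+EY (d=39/2) ⇒ DENY; edges |DN|=31/4, |EY|=33/4
  updated: d(DENY,K)=43/2
4. join DENY+K (d=43/2) ⇒ DEKNY; edges |DENY|=1, |K|=43/4
final tree: (((D:2,N:2):31/4,(E:3/2,Y:3/2):33/4):1,K:43/4)
total length: 139/4

D,N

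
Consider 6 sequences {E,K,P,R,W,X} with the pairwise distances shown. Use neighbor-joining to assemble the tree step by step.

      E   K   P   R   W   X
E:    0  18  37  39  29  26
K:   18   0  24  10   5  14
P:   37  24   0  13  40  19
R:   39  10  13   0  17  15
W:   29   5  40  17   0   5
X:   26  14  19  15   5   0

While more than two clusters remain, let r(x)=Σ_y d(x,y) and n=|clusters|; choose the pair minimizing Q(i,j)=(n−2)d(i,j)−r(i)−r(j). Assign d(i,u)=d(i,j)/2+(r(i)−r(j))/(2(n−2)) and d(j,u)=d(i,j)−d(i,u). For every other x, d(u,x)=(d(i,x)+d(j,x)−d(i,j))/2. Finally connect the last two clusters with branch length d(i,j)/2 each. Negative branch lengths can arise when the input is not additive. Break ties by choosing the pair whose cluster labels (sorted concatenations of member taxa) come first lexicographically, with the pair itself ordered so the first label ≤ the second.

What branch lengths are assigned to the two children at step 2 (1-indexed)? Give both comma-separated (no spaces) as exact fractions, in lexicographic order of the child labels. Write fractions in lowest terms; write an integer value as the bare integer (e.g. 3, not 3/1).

41/12,19/12

iteration 1: select P,R (d=13, Q=-175); attach at lengths (91/8, 13/8); label the merged cluster PR
  updated: d(E,PR)=63/2, d(K,PR)=21/2, d(PR,W)=22, d(PR,X)=21/2
iteration 2: select W,X (d=5, Q=-203/2); attach at lengths (41/12, 19/12); label the merged cluster WX
  updated: d(E,WX)=25, d(K,WX)=7, d(PR,WX)=55/4
iteration 3: select E,K (d=18, Q=-74); attach at lengths (75/4, -3/4); label the merged cluster EK
  updated: d(EK,PR)=12, d(EK,WX)=7
iteration 4: select EK,PR (d=12, Q=-131/4); attach at lengths (21/8, 75/8); label the merged cluster EKPR
  updated: d(EKPR,WX)=35/8
iteration 5: select EKPR,WX (d=35/8); attach at lengths (35/16, 35/16); label the merged cluster EKPRWX
final tree: (((E:75/4,K:-3/4):21/8,(P:91/8,R:13/8):75/8):35/16,(W:41/12,X:19/12):35/16)
total length: 419/8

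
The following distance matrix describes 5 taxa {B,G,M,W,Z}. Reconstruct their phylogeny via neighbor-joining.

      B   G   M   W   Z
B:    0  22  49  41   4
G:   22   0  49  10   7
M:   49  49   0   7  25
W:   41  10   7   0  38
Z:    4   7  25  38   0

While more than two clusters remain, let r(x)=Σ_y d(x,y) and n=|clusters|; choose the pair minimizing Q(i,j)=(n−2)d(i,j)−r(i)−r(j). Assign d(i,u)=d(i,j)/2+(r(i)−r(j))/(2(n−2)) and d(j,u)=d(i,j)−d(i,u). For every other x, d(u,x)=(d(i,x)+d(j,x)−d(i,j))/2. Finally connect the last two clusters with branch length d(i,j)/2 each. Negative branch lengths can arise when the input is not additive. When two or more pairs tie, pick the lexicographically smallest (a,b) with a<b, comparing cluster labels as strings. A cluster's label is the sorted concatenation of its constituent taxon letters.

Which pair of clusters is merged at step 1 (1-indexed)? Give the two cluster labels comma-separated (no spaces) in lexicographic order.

1. join M+W (d=7, Q=-205) ⇒ MW; edges |M|=55/6, |W|=-13/6
  updated: d(B,MW)=83/2, d(G,MW)=26, d(MW,Z)=28
2. join B+Z (d=4, Q=-197/2) ⇒ BZ; edges |B|=73/8, |Z|=-41/8
  updated: d(BZ,G)=25/2, d(BZ,MW)=131/4
3. join BZ+G (d=25/2, Q=-285/4) ⇒ BGZ; edges |BZ|=77/8, |G|=23/8
  updated: d(BGZ,MW)=185/8
4. join BGZ+MW (d=185/8) ⇒ BGMWZ; edges |BGZ|=185/16, |MW|=185/16
final tree: (((B:73/8,Z:-41/8):77/8,G:23/8):185/16,(M:55/6,W:-13/6):185/16)
total length: 373/8

M,W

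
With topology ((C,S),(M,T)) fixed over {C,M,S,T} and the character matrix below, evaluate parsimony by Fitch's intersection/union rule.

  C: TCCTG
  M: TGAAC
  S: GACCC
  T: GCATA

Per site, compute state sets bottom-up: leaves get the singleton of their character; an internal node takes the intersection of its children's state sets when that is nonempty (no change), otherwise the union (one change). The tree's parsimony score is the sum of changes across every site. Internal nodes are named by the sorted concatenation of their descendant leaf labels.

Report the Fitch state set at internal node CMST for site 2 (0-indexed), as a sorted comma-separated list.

A,C

[col 0] CS: children C:{T}, S:{G} ∪→ {G,T}; cost 1
[col 0] MT: children M:{T}, T:{G} ∪→ {G,T}; cost 1
[col 0] CMST: children CS:{G,T}, MT:{G,T} ∩→ {G,T}; cost 0
[col 1] CS: children C:{C}, S:{A} ∪→ {A,C}; cost 1
[col 1] MT: children M:{G}, T:{C} ∪→ {C,G}; cost 1
[col 1] CMST: children CS:{A,C}, MT:{C,G} ∩→ {C}; cost 0
[col 2] CS: children C:{C}, S:{C} ∩→ {C}; cost 0
[col 2] MT: children M:{A}, T:{A} ∩→ {A}; cost 0
[col 2] CMST: children CS:{C}, MT:{A} ∪→ {A,C}; cost 1
[col 3] CS: children C:{T}, S:{C} ∪→ {C,T}; cost 1
[col 3] MT: children M:{A}, T:{T} ∪→ {A,T}; cost 1
[col 3] CMST: children CS:{C,T}, MT:{A,T} ∩→ {T}; cost 0
[col 4] CS: children C:{G}, S:{C} ∪→ {C,G}; cost 1
[col 4] MT: children M:{C}, T:{A} ∪→ {A,C}; cost 1
[col 4] CMST: children CS:{C,G}, MT:{A,C} ∩→ {C}; cost 0
per-site changes: [2, 2, 1, 2, 2]; total = 9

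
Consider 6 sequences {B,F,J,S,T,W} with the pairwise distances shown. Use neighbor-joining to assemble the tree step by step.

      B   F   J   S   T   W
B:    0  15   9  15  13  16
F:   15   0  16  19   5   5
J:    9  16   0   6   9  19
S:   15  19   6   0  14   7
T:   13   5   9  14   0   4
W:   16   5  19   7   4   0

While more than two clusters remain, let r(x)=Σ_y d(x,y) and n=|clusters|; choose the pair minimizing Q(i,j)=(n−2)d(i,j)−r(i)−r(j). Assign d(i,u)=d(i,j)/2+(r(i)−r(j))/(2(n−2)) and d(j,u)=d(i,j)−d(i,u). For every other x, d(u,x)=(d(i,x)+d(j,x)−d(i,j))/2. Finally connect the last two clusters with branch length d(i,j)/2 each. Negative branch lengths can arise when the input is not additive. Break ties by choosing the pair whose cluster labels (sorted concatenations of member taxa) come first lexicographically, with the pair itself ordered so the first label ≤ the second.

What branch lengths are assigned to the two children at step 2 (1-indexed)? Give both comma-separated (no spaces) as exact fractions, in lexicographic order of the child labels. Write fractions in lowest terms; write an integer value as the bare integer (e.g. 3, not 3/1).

19/3,8/3

step 1: merge (J,S) at d=6, Q=-96; branch lengths J→11/4, S→13/4; new cluster JS
  updated: d(B,JS)=9, d(F,JS)=29/2, d(JS,T)=17/2, d(JS,W)=10
step 2: merge (B,JS) at d=9, Q=-68; branch lengths B→19/3, JS→8/3; new cluster BJS
  updated: d(BJS,F)=41/4, d(BJS,T)=25/4, d(BJS,W)=17/2
step 3: merge (BJS,T) at d=25/4, Q=-111/4; branch lengths BJS→89/16, T→11/16; new cluster BJST
  updated: d(BJST,F)=9/2, d(BJST,W)=25/8
step 4: merge (BJST,F) at d=9/2, Q=-101/8; branch lengths BJST→21/16, F→51/16; new cluster BFJST
  updated: d(BFJST,W)=29/16
step 5: merge (BFJST,W) at d=29/16; branch lengths BFJST→29/32, W→29/32; new cluster BFJSTW
final tree: ((((B:19/3,(J:11/4,S:13/4):8/3):89/16,T:11/16):21/16,F:51/16):29/32,W:29/32)
total length: 441/16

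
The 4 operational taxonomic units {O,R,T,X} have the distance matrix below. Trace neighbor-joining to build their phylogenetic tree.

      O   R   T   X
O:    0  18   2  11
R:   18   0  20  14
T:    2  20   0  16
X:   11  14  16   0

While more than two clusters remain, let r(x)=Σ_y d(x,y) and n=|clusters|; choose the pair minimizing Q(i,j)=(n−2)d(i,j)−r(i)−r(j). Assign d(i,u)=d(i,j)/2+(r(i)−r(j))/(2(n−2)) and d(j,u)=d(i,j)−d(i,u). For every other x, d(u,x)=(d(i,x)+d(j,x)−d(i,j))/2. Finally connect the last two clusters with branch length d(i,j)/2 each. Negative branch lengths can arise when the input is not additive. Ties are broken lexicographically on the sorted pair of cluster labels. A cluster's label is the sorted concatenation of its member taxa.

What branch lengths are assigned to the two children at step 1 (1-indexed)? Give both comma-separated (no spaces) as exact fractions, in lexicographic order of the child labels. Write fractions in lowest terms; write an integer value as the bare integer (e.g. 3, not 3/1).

-3/4,11/4

step 1: merge (O,T) at d=2, Q=-65; branch lengths O→-3/4, T→11/4; new cluster OT
  updated: d(OT,R)=18, d(OT,X)=25/2
step 2: merge (OT,R) at d=18, Q=-89/2; branch lengths OT→33/4, R→39/4; new cluster ORT
  updated: d(ORT,X)=17/4
step 3: merge (ORT,X) at d=17/4; branch lengths ORT→17/8, X→17/8; new cluster ORTX
final tree: (((O:-3/4,T:11/4):33/4,R:39/4):17/8,X:17/8)
total length: 97/4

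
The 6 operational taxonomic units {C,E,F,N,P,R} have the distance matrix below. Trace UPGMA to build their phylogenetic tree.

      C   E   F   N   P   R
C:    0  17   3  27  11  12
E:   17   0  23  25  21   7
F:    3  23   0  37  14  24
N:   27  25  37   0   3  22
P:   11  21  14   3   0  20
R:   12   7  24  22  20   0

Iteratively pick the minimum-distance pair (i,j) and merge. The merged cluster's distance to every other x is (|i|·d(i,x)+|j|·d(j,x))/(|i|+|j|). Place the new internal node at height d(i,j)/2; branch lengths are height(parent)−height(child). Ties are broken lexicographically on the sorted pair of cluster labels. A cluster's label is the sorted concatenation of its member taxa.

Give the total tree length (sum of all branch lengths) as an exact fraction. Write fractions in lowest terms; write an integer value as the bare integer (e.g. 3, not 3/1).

305/8

step 1: merge (C,F) at d=3; branch lengths C→3/2, F→3/2; new cluster CF
  updated: d(CF,E)=20, d(CF,N)=32, d(CF,P)=25/2, d(CF,R)=18
step 2: merge (N,P) at d=3; branch lengths N→3/2, P→3/2; new cluster NP
  updated: d(CF,NP)=89/4, d(E,NP)=23, d(NP,R)=21
step 3: merge (E,R) at d=7; branch lengths E→7/2, R→7/2; new cluster ER
  updated: d(CF,ER)=19, d(ER,NP)=22
step 4: merge (CF,ER) at d=19; branch lengths CF→8, ER→6; new cluster CEFR
  updated: d(CEFR,NP)=177/8
step 5: merge (CEFR,NP) at d=177/8; branch lengths CEFR→25/16, NP→153/16; new cluster CEFNPR
final tree: (((C:3/2,F:3/2):8,(E:7/2,R:7/2):6):25/16,(N:3/2,P:3/2):153/16)
total length: 305/8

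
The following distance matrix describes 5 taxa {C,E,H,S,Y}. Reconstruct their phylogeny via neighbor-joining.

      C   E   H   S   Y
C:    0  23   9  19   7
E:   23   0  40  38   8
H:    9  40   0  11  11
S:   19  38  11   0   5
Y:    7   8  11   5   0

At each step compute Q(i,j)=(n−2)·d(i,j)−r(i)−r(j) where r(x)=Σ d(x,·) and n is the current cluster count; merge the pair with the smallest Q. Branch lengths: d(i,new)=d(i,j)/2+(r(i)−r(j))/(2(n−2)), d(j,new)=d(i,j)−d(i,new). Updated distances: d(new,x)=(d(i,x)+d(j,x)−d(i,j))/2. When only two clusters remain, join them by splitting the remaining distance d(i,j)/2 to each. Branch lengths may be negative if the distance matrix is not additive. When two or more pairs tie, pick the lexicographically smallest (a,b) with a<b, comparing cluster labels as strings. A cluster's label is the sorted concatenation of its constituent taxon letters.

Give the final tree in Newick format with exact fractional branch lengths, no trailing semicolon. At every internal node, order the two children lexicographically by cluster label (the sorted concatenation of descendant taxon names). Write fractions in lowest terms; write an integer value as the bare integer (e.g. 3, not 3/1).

(((C:11/4,(E:17,Y:-9):33/4):23/4,H:4):7/2,S:7/2)

step 1: merge (E,Y) at d=8, Q=-116; branch lengths E→17, Y→-9; new cluster EY
  updated: d(C,EY)=11, d(EY,H)=43/2, d(EY,S)=35/2
step 2: merge (C,EY) at d=11, Q=-67; branch lengths C→11/4, EY→33/4; new cluster CEY
  updated: d(CEY,H)=39/4, d(CEY,S)=51/4
step 3: merge (CEY,H) at d=39/4, Q=-67/2; branch lengths CEY→23/4, H→4; new cluster CEHY
  updated: d(CEHY,S)=7
step 4: merge (CEHY,S) at d=7; branch lengths CEHY→7/2, S→7/2; new cluster CEHSY
final tree: (((C:11/4,(E:17,Y:-9):33/4):23/4,H:4):7/2,S:7/2)
total length: 143/4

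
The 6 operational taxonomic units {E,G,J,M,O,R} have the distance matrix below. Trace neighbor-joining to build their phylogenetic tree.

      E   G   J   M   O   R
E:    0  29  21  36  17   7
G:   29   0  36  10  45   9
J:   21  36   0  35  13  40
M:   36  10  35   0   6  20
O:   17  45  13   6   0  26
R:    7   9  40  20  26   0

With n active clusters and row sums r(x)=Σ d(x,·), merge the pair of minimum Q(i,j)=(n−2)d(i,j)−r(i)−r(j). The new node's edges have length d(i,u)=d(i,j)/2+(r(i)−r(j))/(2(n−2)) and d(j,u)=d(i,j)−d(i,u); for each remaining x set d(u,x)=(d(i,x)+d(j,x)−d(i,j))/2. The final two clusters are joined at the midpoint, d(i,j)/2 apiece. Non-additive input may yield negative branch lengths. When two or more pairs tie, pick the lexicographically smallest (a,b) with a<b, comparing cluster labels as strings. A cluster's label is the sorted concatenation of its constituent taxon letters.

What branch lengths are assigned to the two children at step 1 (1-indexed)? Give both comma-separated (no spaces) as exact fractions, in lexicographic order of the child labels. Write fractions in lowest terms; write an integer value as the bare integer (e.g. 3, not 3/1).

1. join J+O (d=13, Q=-200) ⇒ JO; edges |J|=45/4, |O|=7/4
  updated: d(E,JO)=25/2, d(G,JO)=34, d(JO,M)=14, d(JO,R)=53/2
2. join E+JO (d=25/2, Q=-134) ⇒ EJO; edges |E|=35/6, |JO|=20/3
  updated: d(EJO,G)=101/4, d(EJO,M)=75/4, d(EJO,R)=21/2
3. join EJO+R (d=21/2, Q=-73) ⇒ EJOR; edges |EJO|=9, |R|=3/2
  updated: d(EJOR,G)=95/8, d(EJOR,M)=113/8
4. join EJOR+G (d=95/8, Q=-36) ⇒ EGJOR; edges |EJOR|=8, |G|=31/8
  updated: d(EGJOR,M)=49/8
5. join EGJOR+M (d=49/8) ⇒ EGJMOR; edges |EGJOR|=49/16, |M|=49/16
final tree: ((((E:35/6,(J:45/4,O:7/4):20/3):9,R:3/2):8,G:31/8):49/16,M:49/16)
total length: 54

45/4,7/4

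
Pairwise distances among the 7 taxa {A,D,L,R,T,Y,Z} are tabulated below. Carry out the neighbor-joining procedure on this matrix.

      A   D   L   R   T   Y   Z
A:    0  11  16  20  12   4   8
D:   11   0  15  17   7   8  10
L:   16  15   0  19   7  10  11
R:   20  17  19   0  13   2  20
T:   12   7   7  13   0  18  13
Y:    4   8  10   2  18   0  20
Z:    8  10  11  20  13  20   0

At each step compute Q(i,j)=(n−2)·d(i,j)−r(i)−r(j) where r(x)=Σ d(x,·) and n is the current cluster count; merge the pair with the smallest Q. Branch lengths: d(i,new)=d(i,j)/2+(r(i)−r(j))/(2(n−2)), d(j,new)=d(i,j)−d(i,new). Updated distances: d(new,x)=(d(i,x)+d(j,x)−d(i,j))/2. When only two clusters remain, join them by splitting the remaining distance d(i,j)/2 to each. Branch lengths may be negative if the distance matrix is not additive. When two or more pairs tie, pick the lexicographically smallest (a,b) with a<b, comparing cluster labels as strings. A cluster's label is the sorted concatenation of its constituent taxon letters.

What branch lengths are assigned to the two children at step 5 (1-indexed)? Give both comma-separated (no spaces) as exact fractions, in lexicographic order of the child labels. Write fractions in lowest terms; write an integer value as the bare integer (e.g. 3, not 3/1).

3/8,23/8

step 1: merge (R,Y) at d=2, Q=-143; branch lengths R→39/10, Y→-19/10; new cluster RY
  updated: d(A,RY)=11, d(D,RY)=23/2, d(L,RY)=27/2, d(RY,T)=29/2, d(RY,Z)=19
step 2: merge (L,T) at d=7, Q=-88; branch lengths L→37/8, T→19/8; new cluster LT
  updated: d(A,LT)=21/2, d(D,LT)=15/2, d(LT,RY)=21/2, d(LT,Z)=17/2
step 3: merge (A,Z) at d=8, Q=-62; branch lengths A→19/6, Z→29/6; new cluster AZ
  updated: d(AZ,D)=13/2, d(AZ,LT)=11/2, d(AZ,RY)=11
step 4: merge (AZ,D) at d=13/2, Q=-71/2; branch lengths AZ→21/8, D→31/8; new cluster ADZ
  updated: d(ADZ,LT)=13/4, d(ADZ,RY)=8
step 5: merge (ADZ,LT) at d=13/4, Q=-87/4; branch lengths ADZ→3/8, LT→23/8; new cluster ADLTZ
  updated: d(ADLTZ,RY)=61/8
step 6: merge (ADLTZ,RY) at d=61/8; branch lengths ADLTZ→61/16, RY→61/16; new cluster ADLRTYZ
final tree: ((((A:19/6,Z:29/6):21/8,D:31/8):3/8,(L:37/8,T:19/8):23/8):61/16,(R:39/10,Y:-19/10):61/16)
total length: 275/8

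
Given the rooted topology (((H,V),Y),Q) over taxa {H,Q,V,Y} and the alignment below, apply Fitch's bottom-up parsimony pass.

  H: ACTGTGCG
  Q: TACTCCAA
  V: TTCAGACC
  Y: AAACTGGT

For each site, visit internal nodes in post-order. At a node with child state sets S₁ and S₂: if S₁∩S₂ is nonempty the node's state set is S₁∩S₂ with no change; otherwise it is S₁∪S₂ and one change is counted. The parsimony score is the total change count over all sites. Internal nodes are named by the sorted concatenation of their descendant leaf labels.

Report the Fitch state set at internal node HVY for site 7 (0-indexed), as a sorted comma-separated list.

C,G,T

site 0, node HV: H={A} ∪ V={T} → {A,T} (+1)
site 0, node HVY: HV={A,T} ∩ Y={A} → {A} (+0)
site 0, node HQVY: HVY={A} ∪ Q={T} → {A,T} (+1)
site 1, node HV: H={C} ∪ V={T} → {C,T} (+1)
site 1, node HVY: HV={C,T} ∪ Y={A} → {A,C,T} (+1)
site 1, node HQVY: HVY={A,C,T} ∩ Q={A} → {A} (+0)
site 2, node HV: H={T} ∪ V={C} → {C,T} (+1)
site 2, node HVY: HV={C,T} ∪ Y={A} → {A,C,T} (+1)
site 2, node HQVY: HVY={A,C,T} ∩ Q={C} → {C} (+0)
site 3, node HV: H={G} ∪ V={A} → {A,G} (+1)
site 3, node HVY: HV={A,G} ∪ Y={C} → {A,C,G} (+1)
site 3, node HQVY: HVY={A,C,G} ∪ Q={T} → {A,C,G,T} (+1)
site 4, node HV: H={T} ∪ V={G} → {G,T} (+1)
site 4, node HVY: HV={G,T} ∩ Y={T} → {T} (+0)
site 4, node HQVY: HVY={T} ∪ Q={C} → {C,T} (+1)
site 5, node HV: H={G} ∪ V={A} → {A,G} (+1)
site 5, node HVY: HV={A,G} ∩ Y={G} → {G} (+0)
site 5, node HQVY: HVY={G} ∪ Q={C} → {C,G} (+1)
site 6, node HV: H={C} ∩ V={C} → {C} (+0)
site 6, node HVY: HV={C} ∪ Y={G} → {C,G} (+1)
site 6, node HQVY: HVY={C,G} ∪ Q={A} → {A,C,G} (+1)
site 7, node HV: H={G} ∪ V={C} → {C,G} (+1)
site 7, node HVY: HV={C,G} ∪ Y={T} → {C,G,T} (+1)
site 7, node HQVY: HVY={C,G,T} ∪ Q={A} → {A,C,G,T} (+1)
per-site changes: [2, 2, 2, 3, 2, 2, 2, 3]; total = 18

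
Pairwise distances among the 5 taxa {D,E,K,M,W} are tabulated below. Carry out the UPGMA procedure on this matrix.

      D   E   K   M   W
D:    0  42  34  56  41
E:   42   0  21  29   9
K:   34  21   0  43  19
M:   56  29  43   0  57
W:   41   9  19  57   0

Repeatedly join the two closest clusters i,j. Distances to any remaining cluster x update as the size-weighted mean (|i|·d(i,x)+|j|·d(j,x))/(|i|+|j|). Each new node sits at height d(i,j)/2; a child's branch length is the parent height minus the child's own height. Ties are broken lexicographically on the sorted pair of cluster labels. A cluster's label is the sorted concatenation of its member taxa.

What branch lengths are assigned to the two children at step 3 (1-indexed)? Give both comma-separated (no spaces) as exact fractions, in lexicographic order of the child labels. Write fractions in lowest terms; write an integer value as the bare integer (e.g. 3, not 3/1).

39/2,19/2

step 1: merge (E,W) at d=9; branch lengths E→9/2, W→9/2; new cluster EW
  updated: d(D,EW)=83/2, d(EW,K)=20, d(EW,M)=43
step 2: merge (EW,K) at d=20; branch lengths EW→11/2, K→10; new cluster EKW
  updated: d(D,EKW)=39, d(EKW,M)=43
step 3: merge (D,EKW) at d=39; branch lengths D→39/2, EKW→19/2; new cluster DEKW
  updated: d(DEKW,M)=185/4
step 4: merge (DEKW,M) at d=185/4; branch lengths DEKW→29/8, M→185/8; new cluster DEKMW
final tree: ((D:39/2,((E:9/2,W:9/2):11/2,K:10):19/2):29/8,M:185/8)
total length: 321/4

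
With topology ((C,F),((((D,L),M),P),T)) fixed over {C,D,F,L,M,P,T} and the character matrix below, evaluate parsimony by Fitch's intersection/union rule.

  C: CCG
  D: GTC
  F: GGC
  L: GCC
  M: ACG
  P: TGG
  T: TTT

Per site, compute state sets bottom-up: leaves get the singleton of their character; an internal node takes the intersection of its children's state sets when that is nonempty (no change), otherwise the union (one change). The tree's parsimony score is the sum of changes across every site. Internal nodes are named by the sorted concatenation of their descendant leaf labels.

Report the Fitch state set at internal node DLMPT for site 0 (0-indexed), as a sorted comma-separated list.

T

[col 0] CF: children C:{C}, F:{G} ∪→ {C,G}; cost 1
[col 0] DL: children D:{G}, L:{G} ∩→ {G}; cost 0
[col 0] DLM: children DL:{G}, M:{A} ∪→ {A,G}; cost 1
[col 0] DLMP: children DLM:{A,G}, P:{T} ∪→ {A,G,T}; cost 1
[col 0] DLMPT: children DLMP:{A,G,T}, T:{T} ∩→ {T}; cost 0
[col 0] CDFLMPT: children CF:{C,G}, DLMPT:{T} ∪→ {C,G,T}; cost 1
[col 1] CF: children C:{C}, F:{G} ∪→ {C,G}; cost 1
[col 1] DL: children D:{T}, L:{C} ∪→ {C,T}; cost 1
[col 1] DLM: children DL:{C,T}, M:{C} ∩→ {C}; cost 0
[col 1] DLMP: children DLM:{C}, P:{G} ∪→ {C,G}; cost 1
[col 1] DLMPT: children DLMP:{C,G}, T:{T} ∪→ {C,G,T}; cost 1
[col 1] CDFLMPT: children CF:{C,G}, DLMPT:{C,G,T} ∩→ {C,G}; cost 0
[col 2] CF: children C:{G}, F:{C} ∪→ {C,G}; cost 1
[col 2] DL: children D:{C}, L:{C} ∩→ {C}; cost 0
[col 2] DLM: children DL:{C}, M:{G} ∪→ {C,G}; cost 1
[col 2] DLMP: children DLM:{C,G}, P:{G} ∩→ {G}; cost 0
[col 2] DLMPT: children DLMP:{G}, T:{T} ∪→ {G,T}; cost 1
[col 2] CDFLMPT: children CF:{C,G}, DLMPT:{G,T} ∩→ {G}; cost 0
per-site changes: [4, 4, 3]; total = 11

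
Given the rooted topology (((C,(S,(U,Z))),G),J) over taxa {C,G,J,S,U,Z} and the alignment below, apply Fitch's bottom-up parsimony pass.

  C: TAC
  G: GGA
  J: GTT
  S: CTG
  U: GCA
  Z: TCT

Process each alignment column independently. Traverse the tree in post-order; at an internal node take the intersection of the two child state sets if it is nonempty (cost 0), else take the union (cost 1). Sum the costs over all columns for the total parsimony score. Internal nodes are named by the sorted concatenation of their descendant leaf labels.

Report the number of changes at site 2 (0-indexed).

4

[col 0] UZ: children U:{G}, Z:{T} ∪→ {G,T}; cost 1
[col 0] SUZ: children S:{C}, UZ:{G,T} ∪→ {C,G,T}; cost 1
[col 0] CSUZ: children C:{T}, SUZ:{C,G,T} ∩→ {T}; cost 0
[col 0] CGSUZ: children CSUZ:{T}, G:{G} ∪→ {G,T}; cost 1
[col 0] CGJSUZ: children CGSUZ:{G,T}, J:{G} ∩→ {G}; cost 0
[col 1] UZ: children U:{C}, Z:{C} ∩→ {C}; cost 0
[col 1] SUZ: children S:{T}, UZ:{C} ∪→ {C,T}; cost 1
[col 1] CSUZ: children C:{A}, SUZ:{C,T} ∪→ {A,C,T}; cost 1
[col 1] CGSUZ: children CSUZ:{A,C,T}, G:{G} ∪→ {A,C,G,T}; cost 1
[col 1] CGJSUZ: children CGSUZ:{A,C,G,T}, J:{T} ∩→ {T}; cost 0
[col 2] UZ: children U:{A}, Z:{T} ∪→ {A,T}; cost 1
[col 2] SUZ: children S:{G}, UZ:{A,T} ∪→ {A,G,T}; cost 1
[col 2] CSUZ: children C:{C}, SUZ:{A,G,T} ∪→ {A,C,G,T}; cost 1
[col 2] CGSUZ: children CSUZ:{A,C,G,T}, G:{A} ∩→ {A}; cost 0
[col 2] CGJSUZ: children CGSUZ:{A}, J:{T} ∪→ {A,T}; cost 1
per-site changes: [3, 3, 4]; total = 10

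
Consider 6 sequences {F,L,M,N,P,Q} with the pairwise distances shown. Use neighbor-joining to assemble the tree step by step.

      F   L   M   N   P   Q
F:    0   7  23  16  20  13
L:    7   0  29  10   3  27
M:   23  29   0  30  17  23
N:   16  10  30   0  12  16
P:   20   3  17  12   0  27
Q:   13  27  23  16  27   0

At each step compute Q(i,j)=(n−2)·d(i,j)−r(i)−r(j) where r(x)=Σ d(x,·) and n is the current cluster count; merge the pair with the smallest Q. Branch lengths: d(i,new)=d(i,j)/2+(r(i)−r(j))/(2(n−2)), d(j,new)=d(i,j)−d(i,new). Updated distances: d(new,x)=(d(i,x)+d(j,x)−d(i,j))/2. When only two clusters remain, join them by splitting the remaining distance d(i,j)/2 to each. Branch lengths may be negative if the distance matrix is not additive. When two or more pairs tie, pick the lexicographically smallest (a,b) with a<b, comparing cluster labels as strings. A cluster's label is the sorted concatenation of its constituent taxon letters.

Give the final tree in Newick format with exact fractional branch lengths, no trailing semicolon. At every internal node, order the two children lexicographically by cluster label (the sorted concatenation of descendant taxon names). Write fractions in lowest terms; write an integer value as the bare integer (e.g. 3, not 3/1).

(((F:35/8,((L:9/8,P:15/8):17/4,N:21/4):39/8):17/8,M:61/4):31/8,Q:31/8)

iteration 1: select L,P (d=3, Q=-143); attach at lengths (9/8, 15/8); label the merged cluster LP
  updated: d(F,LP)=12, d(LP,M)=43/2, d(LP,N)=19/2, d(LP,Q)=51/2
iteration 2: select LP,N (d=19/2, Q=-223/2); attach at lengths (17/4, 21/4); label the merged cluster LNP
  updated: d(F,LNP)=37/4, d(LNP,M)=21, d(LNP,Q)=16
iteration 3: select F,LNP (d=37/4, Q=-73); attach at lengths (35/8, 39/8); label the merged cluster FLNP
  updated: d(FLNP,M)=139/8, d(FLNP,Q)=79/8
iteration 4: select FLNP,M (d=139/8, Q=-201/4); attach at lengths (17/8, 61/4); label the merged cluster FLMNP
  updated: d(FLMNP,Q)=31/4
iteration 5: select FLMNP,Q (d=31/4); attach at lengths (31/8, 31/8); label the merged cluster FLMNPQ
final tree: (((F:35/8,((L:9/8,P:15/8):17/4,N:21/4):39/8):17/8,M:61/4):31/8,Q:31/8)
total length: 375/8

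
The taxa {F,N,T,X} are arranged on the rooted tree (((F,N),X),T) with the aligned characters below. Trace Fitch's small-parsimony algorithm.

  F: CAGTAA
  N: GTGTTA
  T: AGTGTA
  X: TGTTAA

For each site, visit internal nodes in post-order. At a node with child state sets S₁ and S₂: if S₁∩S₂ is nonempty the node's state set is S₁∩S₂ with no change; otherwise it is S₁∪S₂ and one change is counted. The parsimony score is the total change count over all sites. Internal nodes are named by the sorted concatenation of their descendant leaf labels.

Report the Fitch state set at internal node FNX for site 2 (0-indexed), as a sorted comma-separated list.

site 0, node FN: F={C} ∪ N={G} → {C,G} (+1)
site 0, node FNX: FN={C,G} ∪ X={T} → {C,G,T} (+1)
site 0, node FNTX: FNX={C,G,T} ∪ T={A} → {A,C,G,T} (+1)
site 1, node FN: F={A} ∪ N={T} → {A,T} (+1)
site 1, node FNX: FN={A,T} ∪ X={G} → {A,G,T} (+1)
site 1, node FNTX: FNX={A,G,T} ∩ T={G} → {G} (+0)
site 2, node FN: F={G} ∩ N={G} → {G} (+0)
site 2, node FNX: FN={G} ∪ X={T} → {G,T} (+1)
site 2, node FNTX: FNX={G,T} ∩ T={T} → {T} (+0)
site 3, node FN: F={T} ∩ N={T} → {T} (+0)
site 3, node FNX: FN={T} ∩ X={T} → {T} (+0)
site 3, node FNTX: FNX={T} ∪ T={G} → {G,T} (+1)
site 4, node FN: F={A} ∪ N={T} → {A,T} (+1)
site 4, node FNX: FN={A,T} ∩ X={A} → {A} (+0)
site 4, node FNTX: FNX={A} ∪ T={T} → {A,T} (+1)
site 5, node FN: F={A} ∩ N={A} → {A} (+0)
site 5, node FNX: FN={A} ∩ X={A} → {A} (+0)
site 5, node FNTX: FNX={A} ∩ T={A} → {A} (+0)
per-site changes: [3, 2, 1, 1, 2, 0]; total = 9

G,T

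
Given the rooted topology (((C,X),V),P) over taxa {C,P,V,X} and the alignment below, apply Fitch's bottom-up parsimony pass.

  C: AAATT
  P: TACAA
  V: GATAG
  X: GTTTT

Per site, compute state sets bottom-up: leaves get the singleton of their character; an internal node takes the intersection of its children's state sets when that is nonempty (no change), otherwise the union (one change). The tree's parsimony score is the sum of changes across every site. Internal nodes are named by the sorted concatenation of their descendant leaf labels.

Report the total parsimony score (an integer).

8

[col 0] CX: children C:{A}, X:{G} ∪→ {A,G}; cost 1
[col 0] CVX: children CX:{A,G}, V:{G} ∩→ {G}; cost 0
[col 0] CPVX: children CVX:{G}, P:{T} ∪→ {G,T}; cost 1
[col 1] CX: children C:{A}, X:{T} ∪→ {A,T}; cost 1
[col 1] CVX: children CX:{A,T}, V:{A} ∩→ {A}; cost 0
[col 1] CPVX: children CVX:{A}, P:{A} ∩→ {A}; cost 0
[col 2] CX: children C:{A}, X:{T} ∪→ {A,T}; cost 1
[col 2] CVX: children CX:{A,T}, V:{T} ∩→ {T}; cost 0
[col 2] CPVX: children CVX:{T}, P:{C} ∪→ {C,T}; cost 1
[col 3] CX: children C:{T}, X:{T} ∩→ {T}; cost 0
[col 3] CVX: children CX:{T}, V:{A} ∪→ {A,T}; cost 1
[col 3] CPVX: children CVX:{A,T}, P:{A} ∩→ {A}; cost 0
[col 4] CX: children C:{T}, X:{T} ∩→ {T}; cost 0
[col 4] CVX: children CX:{T}, V:{G} ∪→ {G,T}; cost 1
[col 4] CPVX: children CVX:{G,T}, P:{A} ∪→ {A,G,T}; cost 1
per-site changes: [2, 1, 2, 1, 2]; total = 8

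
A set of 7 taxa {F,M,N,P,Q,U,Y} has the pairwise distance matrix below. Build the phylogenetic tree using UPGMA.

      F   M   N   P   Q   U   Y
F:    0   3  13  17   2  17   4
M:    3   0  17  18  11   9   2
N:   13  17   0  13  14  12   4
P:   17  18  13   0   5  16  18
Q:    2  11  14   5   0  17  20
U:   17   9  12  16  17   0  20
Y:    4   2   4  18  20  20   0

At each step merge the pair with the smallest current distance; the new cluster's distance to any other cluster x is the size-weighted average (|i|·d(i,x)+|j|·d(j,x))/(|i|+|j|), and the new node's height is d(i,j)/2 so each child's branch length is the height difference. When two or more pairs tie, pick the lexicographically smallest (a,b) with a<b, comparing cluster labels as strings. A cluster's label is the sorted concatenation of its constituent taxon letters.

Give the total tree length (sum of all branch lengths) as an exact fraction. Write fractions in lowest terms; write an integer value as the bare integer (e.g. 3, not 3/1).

step 1: merge (F,Q) at d=2; branch lengths F→1, Q→1; new cluster FQ
  updated: d(FQ,M)=7, d(FQ,N)=27/2, d(FQ,P)=11, d(FQ,U)=17, d(FQ,Y)=12
step 2: merge (M,Y) at d=2; branch lengths M→1, Y→1; new cluster MY
  updated: d(FQ,MY)=19/2, d(MY,N)=21/2, d(MY,P)=18, d(MY,U)=29/2
step 3: merge (FQ,MY) at d=19/2; branch lengths FQ→15/4, MY→15/4; new cluster FMQY
  updated: d(FMQY,N)=12, d(FMQY,P)=29/2, d(FMQY,U)=63/4
step 4: merge (FMQY,N) at d=12; branch lengths FMQY→5/4, N→6; new cluster FMNQY
  updated: d(FMNQY,P)=71/5, d(FMNQY,U)=15
step 5: merge (FMNQY,P) at d=71/5; branch lengths FMNQY→11/10, P→71/10; new cluster FMNPQY
  updated: d(FMNPQY,U)=91/6
step 6: merge (FMNPQY,U) at d=91/6; branch lengths FMNPQY→29/60, U→91/12; new cluster FMNPQUY
final tree: (((((F:1,Q:1):15/4,(M:1,Y:1):15/4):5/4,N:6):11/10,P:71/10):29/60,U:91/12)
total length: 2101/60

2101/60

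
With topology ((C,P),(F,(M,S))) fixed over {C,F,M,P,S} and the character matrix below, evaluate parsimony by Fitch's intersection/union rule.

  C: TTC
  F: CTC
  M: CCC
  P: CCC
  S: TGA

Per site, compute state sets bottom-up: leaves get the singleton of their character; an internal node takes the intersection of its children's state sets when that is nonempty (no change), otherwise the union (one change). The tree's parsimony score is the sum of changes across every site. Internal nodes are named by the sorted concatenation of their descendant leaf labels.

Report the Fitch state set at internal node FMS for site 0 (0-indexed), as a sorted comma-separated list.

[col 0] CP: children C:{T}, P:{C} ∪→ {C,T}; cost 1
[col 0] MS: children M:{C}, S:{T} ∪→ {C,T}; cost 1
[col 0] FMS: children F:{C}, MS:{C,T} ∩→ {C}; cost 0
[col 0] CFMPS: children CP:{C,T}, FMS:{C} ∩→ {C}; cost 0
[col 1] CP: children C:{T}, P:{C} ∪→ {C,T}; cost 1
[col 1] MS: children M:{C}, S:{G} ∪→ {C,G}; cost 1
[col 1] FMS: children F:{T}, MS:{C,G} ∪→ {C,G,T}; cost 1
[col 1] CFMPS: children CP:{C,T}, FMS:{C,G,T} ∩→ {C,T}; cost 0
[col 2] CP: children C:{C}, P:{C} ∩→ {C}; cost 0
[col 2] MS: children M:{C}, S:{A} ∪→ {A,C}; cost 1
[col 2] FMS: children F:{C}, MS:{A,C} ∩→ {C}; cost 0
[col 2] CFMPS: children CP:{C}, FMS:{C} ∩→ {C}; cost 0
per-site changes: [2, 3, 1]; total = 6

C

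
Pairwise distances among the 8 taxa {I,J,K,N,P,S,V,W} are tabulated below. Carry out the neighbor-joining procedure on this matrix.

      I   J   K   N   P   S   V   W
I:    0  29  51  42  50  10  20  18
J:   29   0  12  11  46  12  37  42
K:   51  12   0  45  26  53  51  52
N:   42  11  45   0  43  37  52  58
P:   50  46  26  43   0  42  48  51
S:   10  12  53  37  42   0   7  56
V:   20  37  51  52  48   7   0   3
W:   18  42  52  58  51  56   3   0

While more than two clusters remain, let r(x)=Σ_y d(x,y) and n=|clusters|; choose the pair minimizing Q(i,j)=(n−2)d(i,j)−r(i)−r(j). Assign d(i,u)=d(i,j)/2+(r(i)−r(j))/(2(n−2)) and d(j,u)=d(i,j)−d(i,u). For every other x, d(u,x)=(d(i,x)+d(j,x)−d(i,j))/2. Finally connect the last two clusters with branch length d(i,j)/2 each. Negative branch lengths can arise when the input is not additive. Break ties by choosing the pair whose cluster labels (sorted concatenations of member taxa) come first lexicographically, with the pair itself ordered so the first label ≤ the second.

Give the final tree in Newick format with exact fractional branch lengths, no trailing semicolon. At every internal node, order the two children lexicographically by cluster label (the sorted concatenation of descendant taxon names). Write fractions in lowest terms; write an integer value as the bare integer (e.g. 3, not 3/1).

(((((I:31/8,(V:-11/3,W:20/3):109/8):7,S:17/4):395/32,(K:56/5,P:74/5):425/32):151/32,J:-101/32):453/64,N:453/64)

1. join V+W (d=3, Q=-480) ⇒ VW; edges |V|=-11/3, |W|=20/3
  updated: d(I,VW)=35/2, d(J,VW)=38, d(K,VW)=50, d(N,VW)=107/2, d(P,VW)=48, d(S,VW)=30
2. join K+P (d=26, Q=-362) ⇒ KP; edges |K|=56/5, |P|=74/5
  updated: d(I,KP)=75/2, d(J,KP)=16, d(KP,N)=31, d(KP,S)=69/2, d(KP,VW)=36
3. join I+VW (d=35/2, Q=-241) ⇒ IVW; edges |I|=31/8, |VW|=109/8
  updated: d(IVW,J)=99/4, d(IVW,KP)=28, d(IVW,N)=39, d(IVW,S)=45/4
4. join IVW+S (d=45/4, Q=-164) ⇒ ISVW; edges |IVW|=7, |S|=17/4
  updated: d(ISVW,J)=51/4, d(ISVW,KP)=205/8, d(ISVW,N)=259/8
5. join ISVW+KP (d=205/8, Q=-737/8) ⇒ IKPSVW; edges |ISVW|=395/32, |KP|=425/32
  updated: d(IKPSVW,J)=25/16, d(IKPSVW,N)=151/8
6. join IKPSVW+J (d=25/16, Q=-503/16) ⇒ IJKPSVW; edges |IKPSVW|=151/32, |J|=-101/32
  updated: d(IJKPSVW,N)=453/32
7. join IJKPSVW+N (d=453/32) ⇒ IJKNPSVW; edges |IJKPSVW|=453/64, |N|=453/64
final tree: (((((I:31/8,(V:-11/3,W:20/3):109/8):7,S:17/4):395/32,(K:56/5,P:74/5):425/32):151/32,J:-101/32):453/64,N:453/64)
total length: 3171/32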